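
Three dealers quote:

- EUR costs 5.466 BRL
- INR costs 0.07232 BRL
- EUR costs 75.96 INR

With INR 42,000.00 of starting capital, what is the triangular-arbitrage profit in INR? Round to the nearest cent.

Profit: INR 210.75

Profitable loop is INR → BRL → EUR → INR:
INR 42,000.00 × 0.07232 = BRL 3,037.44
BRL 3,037.44 ÷ 5.466 = EUR 555.70
EUR 555.70 × 75.96 = INR 42,210.75
Profit = INR 42,210.75 − INR 42,000.00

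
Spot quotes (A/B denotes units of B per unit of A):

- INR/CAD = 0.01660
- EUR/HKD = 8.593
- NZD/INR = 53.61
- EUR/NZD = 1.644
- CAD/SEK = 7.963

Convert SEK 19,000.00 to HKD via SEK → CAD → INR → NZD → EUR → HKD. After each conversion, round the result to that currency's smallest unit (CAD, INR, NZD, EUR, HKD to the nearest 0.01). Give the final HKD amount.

HKD 14,014.15

SEK 19,000.00 ÷ 7.963 = CAD 2,386.04
CAD 2,386.04 ÷ 0.01660 = INR 143,737.35
INR 143,737.35 ÷ 53.61 = NZD 2,681.17
NZD 2,681.17 ÷ 1.644 = EUR 1,630.88
EUR 1,630.88 × 8.593 = HKD 14,014.15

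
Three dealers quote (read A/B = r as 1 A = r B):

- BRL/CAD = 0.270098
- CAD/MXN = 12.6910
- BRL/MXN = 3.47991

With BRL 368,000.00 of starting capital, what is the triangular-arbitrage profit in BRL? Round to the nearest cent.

Profitable loop is BRL → MXN → CAD → BRL:
BRL 368,000.00 × 3.47991 = MXN 1,280,606.88
MXN 1,280,606.88 ÷ 12.6910 = CAD 100,906.70
CAD 100,906.70 ÷ 0.270098 = BRL 373,592.90
Profit = BRL 373,592.90 − BRL 368,000.00

Profit: BRL 5,592.90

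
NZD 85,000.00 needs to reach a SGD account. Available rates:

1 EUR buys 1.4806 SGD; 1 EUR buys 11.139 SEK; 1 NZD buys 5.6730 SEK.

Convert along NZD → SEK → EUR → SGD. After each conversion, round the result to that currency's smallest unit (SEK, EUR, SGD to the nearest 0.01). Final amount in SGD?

SGD 64,094.86

NZD 85,000.00 × 5.6730 = SEK 482,205.00
SEK 482,205.00 ÷ 11.139 = EUR 43,289.79
EUR 43,289.79 × 1.4806 = SGD 64,094.86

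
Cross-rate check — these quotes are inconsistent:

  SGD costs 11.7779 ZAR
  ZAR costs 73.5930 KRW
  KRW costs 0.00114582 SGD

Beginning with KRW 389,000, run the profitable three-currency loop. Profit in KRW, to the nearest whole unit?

Profit: KRW 2,678

Profitable loop is KRW → ZAR → SGD → KRW:
KRW 389,000 ÷ 73.5930 = ZAR 5,285.83
ZAR 5,285.83 ÷ 11.7779 = SGD 448.79
SGD 448.79 ÷ 0.00114582 = KRW 391,678
Profit = KRW 391,678 − KRW 389,000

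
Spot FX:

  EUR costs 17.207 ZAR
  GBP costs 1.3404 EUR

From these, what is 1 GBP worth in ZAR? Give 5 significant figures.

GBP/ZAR = 23.064

1 GBP × 1.3404 = 1.3404 EUR
1.3404 EUR × 17.207 = 23.0643 ZAR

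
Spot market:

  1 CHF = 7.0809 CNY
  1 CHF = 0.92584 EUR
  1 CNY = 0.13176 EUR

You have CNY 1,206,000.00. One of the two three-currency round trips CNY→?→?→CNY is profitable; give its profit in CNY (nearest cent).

Profit: CNY 9,299.77

Profitable loop is CNY → EUR → CHF → CNY:
CNY 1,206,000.00 × 0.13176 = EUR 158,902.56
EUR 158,902.56 ÷ 0.92584 = CHF 171,630.69
CHF 171,630.69 × 7.0809 = CNY 1,215,299.77
Profit = CNY 1,215,299.77 − CNY 1,206,000.00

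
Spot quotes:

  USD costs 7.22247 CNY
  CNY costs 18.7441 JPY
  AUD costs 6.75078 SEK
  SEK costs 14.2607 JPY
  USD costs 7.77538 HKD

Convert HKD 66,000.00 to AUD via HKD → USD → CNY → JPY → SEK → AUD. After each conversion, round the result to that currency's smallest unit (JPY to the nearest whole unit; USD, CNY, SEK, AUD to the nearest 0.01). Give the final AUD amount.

AUD 11,936.52

HKD 66,000.00 ÷ 7.77538 = USD 8,488.33
USD 8,488.33 × 7.22247 = CNY 61,306.71
CNY 61,306.71 × 18.7441 = JPY 1,149,139
JPY 1,149,139 ÷ 14.2607 = SEK 80,580.83
SEK 80,580.83 ÷ 6.75078 = AUD 11,936.52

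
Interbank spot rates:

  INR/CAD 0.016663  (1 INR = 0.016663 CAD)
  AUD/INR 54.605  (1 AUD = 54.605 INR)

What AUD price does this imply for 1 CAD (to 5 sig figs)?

CAD/AUD = 1.0990

1 CAD ÷ 0.016663 = 60.0132 INR
60.0132 INR ÷ 54.605 = 1.09904 AUD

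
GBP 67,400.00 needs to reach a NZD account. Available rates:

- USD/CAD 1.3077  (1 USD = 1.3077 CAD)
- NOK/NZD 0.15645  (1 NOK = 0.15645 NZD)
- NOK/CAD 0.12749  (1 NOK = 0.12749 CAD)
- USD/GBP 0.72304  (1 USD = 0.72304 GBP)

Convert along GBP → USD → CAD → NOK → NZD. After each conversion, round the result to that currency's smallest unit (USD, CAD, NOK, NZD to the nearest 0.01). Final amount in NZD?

GBP 67,400.00 ÷ 0.72304 = USD 93,217.53
USD 93,217.53 × 1.3077 = CAD 121,900.56
CAD 121,900.56 ÷ 0.12749 = NOK 956,157.82
NOK 956,157.82 × 0.15645 = NZD 149,590.89

NZD 149,590.89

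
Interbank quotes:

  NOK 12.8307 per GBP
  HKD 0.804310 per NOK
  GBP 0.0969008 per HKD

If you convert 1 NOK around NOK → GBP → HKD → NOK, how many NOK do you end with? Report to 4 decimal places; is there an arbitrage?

Around NOK → GBP → HKD → NOK: 1 ÷ 12.8307 ÷ 0.0969008 ÷ 0.804310 = 0.999997
Product ≈ 1 (deviation 0.000%, within rounding noise).

1.0000 (no arbitrage)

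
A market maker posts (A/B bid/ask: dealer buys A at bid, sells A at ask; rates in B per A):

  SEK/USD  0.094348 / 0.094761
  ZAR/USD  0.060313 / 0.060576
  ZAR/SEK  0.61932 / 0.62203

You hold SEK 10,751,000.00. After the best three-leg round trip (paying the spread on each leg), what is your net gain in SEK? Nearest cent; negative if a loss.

Best loop SEK → ZAR → USD → SEK:
SEK 10,751,000.00 ÷ 0.62203 (buy ZAR at ask) = ZAR 17,283,732.30
ZAR 17,283,732.30 × 0.060313 (sell ZAR at bid) = USD 1,042,433.75
USD 1,042,433.75 ÷ 0.094761 (buy SEK at ask) = SEK 11,000,662.15

Net profit: SEK 249,662.15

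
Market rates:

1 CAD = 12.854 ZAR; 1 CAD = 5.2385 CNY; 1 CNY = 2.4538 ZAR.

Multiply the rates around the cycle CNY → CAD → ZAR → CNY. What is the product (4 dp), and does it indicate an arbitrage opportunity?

Around CNY → CAD → ZAR → CNY: 1 ÷ 5.2385 × 12.854 ÷ 2.4538 = 0.999982
Product ≈ 1 (deviation 0.002%, within rounding noise).

1.0000 (no arbitrage)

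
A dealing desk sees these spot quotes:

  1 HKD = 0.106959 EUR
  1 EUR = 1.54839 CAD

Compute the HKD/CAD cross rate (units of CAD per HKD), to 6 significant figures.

HKD/CAD = 0.165614

1 HKD × 0.106959 = 0.106959 EUR
0.106959 EUR × 1.54839 = 0.165614 CAD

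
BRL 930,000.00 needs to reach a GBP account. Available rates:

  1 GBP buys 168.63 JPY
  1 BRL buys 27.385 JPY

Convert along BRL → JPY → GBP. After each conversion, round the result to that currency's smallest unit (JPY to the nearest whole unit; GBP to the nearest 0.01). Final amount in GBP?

BRL 930,000.00 × 27.385 = JPY 25,468,050
JPY 25,468,050 ÷ 168.63 = GBP 151,029.18

GBP 151,029.18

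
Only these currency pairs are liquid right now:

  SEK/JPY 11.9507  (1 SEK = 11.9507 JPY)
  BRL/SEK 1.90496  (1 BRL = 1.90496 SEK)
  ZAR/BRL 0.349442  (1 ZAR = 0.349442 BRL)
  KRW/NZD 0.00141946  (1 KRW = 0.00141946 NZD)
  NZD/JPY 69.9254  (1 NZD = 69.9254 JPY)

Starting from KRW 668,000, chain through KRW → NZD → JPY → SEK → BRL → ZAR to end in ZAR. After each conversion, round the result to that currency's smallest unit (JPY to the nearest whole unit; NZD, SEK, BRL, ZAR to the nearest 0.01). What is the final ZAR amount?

ZAR 8,334.49

KRW 668,000 × 0.00141946 = NZD 948.20
NZD 948.20 × 69.9254 = JPY 66,303
JPY 66,303 ÷ 11.9507 = SEK 5,548.04
SEK 5,548.04 ÷ 1.90496 = BRL 2,912.42
BRL 2,912.42 ÷ 0.349442 = ZAR 8,334.49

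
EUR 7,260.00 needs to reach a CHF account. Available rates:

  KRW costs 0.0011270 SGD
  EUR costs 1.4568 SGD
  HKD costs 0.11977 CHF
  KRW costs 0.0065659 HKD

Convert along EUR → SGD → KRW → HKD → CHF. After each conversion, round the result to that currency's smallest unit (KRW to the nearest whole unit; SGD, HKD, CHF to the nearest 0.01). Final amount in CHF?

CHF 7,379.98

EUR 7,260.00 × 1.4568 = SGD 10,576.37
SGD 10,576.37 ÷ 0.0011270 = KRW 9,384,534
KRW 9,384,534 × 0.0065659 = HKD 61,617.91
HKD 61,617.91 × 0.11977 = CHF 7,379.98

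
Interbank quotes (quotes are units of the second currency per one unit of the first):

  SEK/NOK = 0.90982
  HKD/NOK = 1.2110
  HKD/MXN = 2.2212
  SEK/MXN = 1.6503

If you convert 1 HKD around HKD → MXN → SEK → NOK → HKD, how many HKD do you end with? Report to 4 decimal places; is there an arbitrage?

1.0112 (arbitrage exists)

Around HKD → MXN → SEK → NOK → HKD: 1 × 2.2212 ÷ 1.6503 × 0.90982 ÷ 1.2110 = 1.011198
Product > 1; profitable direction is HKD → MXN → SEK → NOK → HKD.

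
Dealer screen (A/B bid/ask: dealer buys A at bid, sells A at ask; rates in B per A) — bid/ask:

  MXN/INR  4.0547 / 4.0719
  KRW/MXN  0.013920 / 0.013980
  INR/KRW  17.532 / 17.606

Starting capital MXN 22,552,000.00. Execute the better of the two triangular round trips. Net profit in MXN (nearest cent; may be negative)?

Best loop MXN → KRW → INR → MXN:
MXN 22,552,000.00 ÷ 0.013980 (buy KRW at ask) = KRW 1,613,161,660
KRW 1,613,161,660 ÷ 17.606 (buy INR at ask) = INR 91,625,676.45
INR 91,625,676.45 ÷ 4.0719 (buy MXN at ask) = MXN 22,501,946.62

Net result: MXN -50,053.38 (no profitable arbitrage after spreads)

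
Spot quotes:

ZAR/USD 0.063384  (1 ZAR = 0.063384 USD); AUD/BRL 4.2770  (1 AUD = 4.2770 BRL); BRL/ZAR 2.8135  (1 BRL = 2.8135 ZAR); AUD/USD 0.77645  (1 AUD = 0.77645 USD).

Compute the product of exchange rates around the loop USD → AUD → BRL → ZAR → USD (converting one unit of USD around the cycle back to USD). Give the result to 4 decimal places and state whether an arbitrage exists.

0.9823 (arbitrage exists)

Around USD → AUD → BRL → ZAR → USD: 1 ÷ 0.77645 × 4.2770 × 2.8135 × 0.063384 = 0.982318
Product < 1; profitable direction is USD → ZAR → BRL → AUD → USD.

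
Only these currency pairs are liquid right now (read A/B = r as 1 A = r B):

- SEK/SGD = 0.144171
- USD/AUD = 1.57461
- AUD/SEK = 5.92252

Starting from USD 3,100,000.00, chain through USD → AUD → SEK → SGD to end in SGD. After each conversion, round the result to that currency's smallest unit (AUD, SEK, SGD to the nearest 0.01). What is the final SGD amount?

USD 3,100,000.00 × 1.57461 = AUD 4,881,291.00
AUD 4,881,291.00 × 5.92252 = SEK 28,909,543.57
SEK 28,909,543.57 × 0.144171 = SGD 4,167,917.81

SGD 4,167,917.81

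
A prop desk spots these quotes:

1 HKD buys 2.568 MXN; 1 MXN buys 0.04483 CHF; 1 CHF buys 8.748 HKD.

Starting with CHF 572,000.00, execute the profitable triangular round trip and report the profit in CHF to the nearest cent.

Profitable loop is CHF → HKD → MXN → CHF:
CHF 572,000.00 × 8.748 = HKD 5,003,856.00
HKD 5,003,856.00 × 2.568 = MXN 12,849,902.21
MXN 12,849,902.21 × 0.04483 = CHF 576,061.12
Profit = CHF 576,061.12 − CHF 572,000.00

Profit: CHF 4,061.12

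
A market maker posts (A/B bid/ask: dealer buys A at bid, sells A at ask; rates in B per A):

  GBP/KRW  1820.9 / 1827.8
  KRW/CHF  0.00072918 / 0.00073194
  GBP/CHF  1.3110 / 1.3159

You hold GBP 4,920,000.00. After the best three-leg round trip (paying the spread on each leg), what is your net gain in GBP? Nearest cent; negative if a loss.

Net profit: GBP 44,357.63

Best loop GBP → KRW → CHF → GBP:
GBP 4,920,000.00 × 1820.9 (sell GBP at bid) = KRW 8,958,828,000
KRW 8,958,828,000 × 0.00072918 (sell KRW at bid) = CHF 6,532,598.20
CHF 6,532,598.20 ÷ 1.3159 (buy GBP at ask) = GBP 4,964,357.63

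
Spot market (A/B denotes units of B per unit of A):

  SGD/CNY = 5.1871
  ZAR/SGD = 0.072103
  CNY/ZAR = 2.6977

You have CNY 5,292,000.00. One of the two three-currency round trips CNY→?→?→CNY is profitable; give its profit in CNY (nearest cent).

Profitable loop is CNY → ZAR → SGD → CNY:
CNY 5,292,000.00 × 2.6977 = ZAR 14,276,228.40
ZAR 14,276,228.40 × 0.072103 = SGD 1,029,358.90
SGD 1,029,358.90 × 5.1871 = CNY 5,339,387.53
Profit = CNY 5,339,387.53 − CNY 5,292,000.00

Profit: CNY 47,387.53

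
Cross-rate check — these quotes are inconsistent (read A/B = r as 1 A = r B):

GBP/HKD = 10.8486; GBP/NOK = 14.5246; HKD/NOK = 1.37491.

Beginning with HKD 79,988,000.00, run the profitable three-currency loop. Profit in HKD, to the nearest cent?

Profit: HKD 2,154,633.87

Profitable loop is HKD → NOK → GBP → HKD:
HKD 79,988,000.00 × 1.37491 = NOK 109,976,301.08
NOK 109,976,301.08 ÷ 14.5246 = GBP 7,571,726.66
GBP 7,571,726.66 × 10.8486 = HKD 82,142,633.87
Profit = HKD 82,142,633.87 − HKD 79,988,000.00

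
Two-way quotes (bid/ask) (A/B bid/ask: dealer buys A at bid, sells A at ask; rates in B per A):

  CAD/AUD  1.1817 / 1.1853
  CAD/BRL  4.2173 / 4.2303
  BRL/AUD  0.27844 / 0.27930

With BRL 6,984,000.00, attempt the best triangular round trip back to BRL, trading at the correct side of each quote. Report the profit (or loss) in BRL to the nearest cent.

Best loop BRL → CAD → AUD → BRL:
BRL 6,984,000.00 ÷ 4.2303 (buy CAD at ask) = CAD 1,650,946.74
CAD 1,650,946.74 × 1.1817 (sell CAD at bid) = AUD 1,950,923.76
AUD 1,950,923.76 ÷ 0.27930 (buy BRL at ask) = BRL 6,985,047.49

Net profit: BRL 1,047.49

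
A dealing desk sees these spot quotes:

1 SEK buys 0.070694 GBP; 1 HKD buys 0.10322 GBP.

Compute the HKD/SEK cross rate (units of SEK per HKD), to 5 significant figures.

1 HKD × 0.10322 = 0.10322 GBP
0.10322 GBP ÷ 0.070694 = 1.4601 SEK

HKD/SEK = 1.4601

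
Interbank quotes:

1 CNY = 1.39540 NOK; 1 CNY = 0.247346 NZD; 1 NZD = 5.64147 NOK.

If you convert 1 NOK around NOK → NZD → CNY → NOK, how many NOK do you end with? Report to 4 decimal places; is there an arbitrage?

Around NOK → NZD → CNY → NOK: 1 ÷ 5.64147 ÷ 0.247346 × 1.39540 = 1.000004
Product ≈ 1 (deviation 0.000%, within rounding noise).

1.0000 (no arbitrage)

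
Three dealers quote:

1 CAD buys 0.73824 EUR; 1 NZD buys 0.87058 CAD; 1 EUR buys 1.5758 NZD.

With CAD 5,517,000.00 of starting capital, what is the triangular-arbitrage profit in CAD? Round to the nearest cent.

Profit: CAD 70,407.40

Profitable loop is CAD → EUR → NZD → CAD:
CAD 5,517,000.00 × 0.73824 = EUR 4,072,870.08
EUR 4,072,870.08 × 1.5758 = NZD 6,418,028.67
NZD 6,418,028.67 × 0.87058 = CAD 5,587,407.40
Profit = CAD 5,587,407.40 − CAD 5,517,000.00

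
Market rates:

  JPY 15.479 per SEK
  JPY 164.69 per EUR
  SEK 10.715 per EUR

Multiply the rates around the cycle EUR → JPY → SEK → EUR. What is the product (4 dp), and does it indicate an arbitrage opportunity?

Around EUR → JPY → SEK → EUR: 1 × 164.69 ÷ 15.479 ÷ 10.715 = 0.992961
Product < 1; profitable direction is EUR → SEK → JPY → EUR.

0.9930 (arbitrage exists)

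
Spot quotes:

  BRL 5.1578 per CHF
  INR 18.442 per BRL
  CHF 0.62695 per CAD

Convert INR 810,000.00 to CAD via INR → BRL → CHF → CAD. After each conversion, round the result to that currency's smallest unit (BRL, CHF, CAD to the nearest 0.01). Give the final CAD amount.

INR 810,000.00 ÷ 18.442 = BRL 43,921.48
BRL 43,921.48 ÷ 5.1578 = CHF 8,515.55
CHF 8,515.55 ÷ 0.62695 = CAD 13,582.50

CAD 13,582.50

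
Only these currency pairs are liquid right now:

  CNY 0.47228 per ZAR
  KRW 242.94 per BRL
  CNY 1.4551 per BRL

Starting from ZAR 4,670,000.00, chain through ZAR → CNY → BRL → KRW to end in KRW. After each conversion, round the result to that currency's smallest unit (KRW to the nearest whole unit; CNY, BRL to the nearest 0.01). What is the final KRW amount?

ZAR 4,670,000.00 × 0.47228 = CNY 2,205,547.60
CNY 2,205,547.60 ÷ 1.4551 = BRL 1,515,736.10
BRL 1,515,736.10 × 242.94 = KRW 368,232,928

KRW 368,232,928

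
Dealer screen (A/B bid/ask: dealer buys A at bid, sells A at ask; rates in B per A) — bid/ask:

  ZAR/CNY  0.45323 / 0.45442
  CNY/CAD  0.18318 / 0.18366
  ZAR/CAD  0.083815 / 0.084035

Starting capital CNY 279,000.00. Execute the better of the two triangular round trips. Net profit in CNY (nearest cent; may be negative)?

Best loop CNY → ZAR → CAD → CNY:
CNY 279,000.00 ÷ 0.45442 (buy ZAR at ask) = ZAR 613,969.46
ZAR 613,969.46 × 0.083815 (sell ZAR at bid) = CAD 51,459.85
CAD 51,459.85 ÷ 0.18366 (buy CNY at ask) = CNY 280,190.84

Net profit: CNY 1,190.84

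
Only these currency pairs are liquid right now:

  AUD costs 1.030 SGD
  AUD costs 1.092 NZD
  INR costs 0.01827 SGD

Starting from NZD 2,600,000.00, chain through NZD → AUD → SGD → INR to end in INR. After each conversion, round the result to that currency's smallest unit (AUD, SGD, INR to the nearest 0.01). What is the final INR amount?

INR 134,229,937.06

NZD 2,600,000.00 ÷ 1.092 = AUD 2,380,952.38
AUD 2,380,952.38 × 1.030 = SGD 2,452,380.95
SGD 2,452,380.95 ÷ 0.01827 = INR 134,229,937.06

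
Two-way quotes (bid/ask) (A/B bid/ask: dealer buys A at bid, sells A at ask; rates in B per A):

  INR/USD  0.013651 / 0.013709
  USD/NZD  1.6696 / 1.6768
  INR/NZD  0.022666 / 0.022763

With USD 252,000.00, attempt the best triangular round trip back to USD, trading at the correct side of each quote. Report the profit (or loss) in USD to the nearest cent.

Net profit: USD 317.83

Best loop USD → NZD → INR → USD:
USD 252,000.00 × 1.6696 (sell USD at bid) = NZD 420,739.20
NZD 420,739.20 ÷ 0.022763 (buy INR at ask) = INR 18,483,468.79
INR 18,483,468.79 × 0.013651 (sell INR at bid) = USD 252,317.83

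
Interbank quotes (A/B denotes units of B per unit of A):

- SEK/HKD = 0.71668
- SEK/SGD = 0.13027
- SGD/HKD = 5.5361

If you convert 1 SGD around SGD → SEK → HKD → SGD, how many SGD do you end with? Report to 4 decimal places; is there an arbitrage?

Around SGD → SEK → HKD → SGD: 1 ÷ 0.13027 × 0.71668 ÷ 5.5361 = 0.993750
Product < 1; profitable direction is SGD → HKD → SEK → SGD.

0.9937 (arbitrage exists)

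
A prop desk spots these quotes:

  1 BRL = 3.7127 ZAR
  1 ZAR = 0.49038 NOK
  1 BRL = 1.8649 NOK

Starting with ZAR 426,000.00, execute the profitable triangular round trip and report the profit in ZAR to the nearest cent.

Profitable loop is ZAR → BRL → NOK → ZAR:
ZAR 426,000.00 ÷ 3.7127 = BRL 114,741.29
BRL 114,741.29 × 1.8649 = NOK 213,981.04
NOK 213,981.04 ÷ 0.49038 = ZAR 436,357.60
Profit = ZAR 436,357.60 − ZAR 426,000.00

Profit: ZAR 10,357.60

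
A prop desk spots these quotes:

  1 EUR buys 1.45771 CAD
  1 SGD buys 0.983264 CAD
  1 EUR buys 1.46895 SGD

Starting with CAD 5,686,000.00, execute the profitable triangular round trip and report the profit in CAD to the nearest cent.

Profitable loop is CAD → SGD → EUR → CAD:
CAD 5,686,000.00 ÷ 0.983264 = SGD 5,782,780.62
SGD 5,782,780.62 ÷ 1.46895 = EUR 3,936,676.28
EUR 3,936,676.28 × 1.45771 = CAD 5,738,532.38
Profit = CAD 5,738,532.38 − CAD 5,686,000.00

Profit: CAD 52,532.38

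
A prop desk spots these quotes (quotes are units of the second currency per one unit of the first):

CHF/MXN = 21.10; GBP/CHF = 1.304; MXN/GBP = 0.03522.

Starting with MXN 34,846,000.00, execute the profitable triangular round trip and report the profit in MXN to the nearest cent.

Profit: MXN 1,112,662.86

Profitable loop is MXN → CHF → GBP → MXN:
MXN 34,846,000.00 ÷ 21.10 = CHF 1,651,469.19
CHF 1,651,469.19 ÷ 1.304 = GBP 1,266,464.11
GBP 1,266,464.11 ÷ 0.03522 = MXN 35,958,662.86
Profit = MXN 35,958,662.86 − MXN 34,846,000.00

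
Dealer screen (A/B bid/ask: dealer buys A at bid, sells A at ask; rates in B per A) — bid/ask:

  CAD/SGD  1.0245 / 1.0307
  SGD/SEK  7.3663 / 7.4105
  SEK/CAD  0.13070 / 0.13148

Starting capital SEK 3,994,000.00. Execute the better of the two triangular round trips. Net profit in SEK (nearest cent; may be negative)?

Best loop SEK → SGD → CAD → SEK:
SEK 3,994,000.00 ÷ 7.4105 (buy SGD at ask) = SGD 538,964.98
SGD 538,964.98 ÷ 1.0307 (buy CAD at ask) = CAD 522,911.60
CAD 522,911.60 ÷ 0.13148 (buy SEK at ask) = SEK 3,977,118.92

Net result: SEK -16,881.08 (no profitable arbitrage after spreads)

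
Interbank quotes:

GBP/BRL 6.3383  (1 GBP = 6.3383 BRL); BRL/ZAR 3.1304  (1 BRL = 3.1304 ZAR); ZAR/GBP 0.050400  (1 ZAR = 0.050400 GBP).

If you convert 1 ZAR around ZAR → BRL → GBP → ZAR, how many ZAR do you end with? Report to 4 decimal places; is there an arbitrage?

Around ZAR → BRL → GBP → ZAR: 1 ÷ 3.1304 ÷ 6.3383 ÷ 0.050400 = 0.999993
Product ≈ 1 (deviation 0.001%, within rounding noise).

1.0000 (no arbitrage)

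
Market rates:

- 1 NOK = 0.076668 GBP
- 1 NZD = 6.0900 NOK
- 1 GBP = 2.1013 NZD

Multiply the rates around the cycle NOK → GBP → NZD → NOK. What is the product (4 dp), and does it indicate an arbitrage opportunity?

0.9811 (arbitrage exists)

Around NOK → GBP → NZD → NOK: 1 × 0.076668 × 2.1013 × 6.0900 = 0.981114
Product < 1; profitable direction is NOK → NZD → GBP → NOK.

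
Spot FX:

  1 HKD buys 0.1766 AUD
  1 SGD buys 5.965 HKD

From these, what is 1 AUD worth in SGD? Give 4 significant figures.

1 AUD ÷ 0.1766 = 5.66251 HKD
5.66251 HKD ÷ 5.965 = 0.94929 SGD

AUD/SGD = 0.9493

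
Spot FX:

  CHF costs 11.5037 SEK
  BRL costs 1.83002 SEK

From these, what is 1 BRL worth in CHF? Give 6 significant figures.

1 BRL × 1.83002 = 1.83002 SEK
1.83002 SEK ÷ 11.5037 = 0.159081 CHF

BRL/CHF = 0.159081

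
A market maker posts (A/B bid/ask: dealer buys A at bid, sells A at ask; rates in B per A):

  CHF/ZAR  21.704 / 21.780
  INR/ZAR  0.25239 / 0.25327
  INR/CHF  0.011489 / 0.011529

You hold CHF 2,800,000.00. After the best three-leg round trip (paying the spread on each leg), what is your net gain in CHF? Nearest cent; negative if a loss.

Best loop CHF → INR → ZAR → CHF:
CHF 2,800,000.00 ÷ 0.011529 (buy INR at ask) = INR 242,865,816.64
INR 242,865,816.64 × 0.25239 (sell INR at bid) = ZAR 61,296,903.46
ZAR 61,296,903.46 ÷ 21.780 (buy CHF at ask) = CHF 2,814,366.55

Net profit: CHF 14,366.55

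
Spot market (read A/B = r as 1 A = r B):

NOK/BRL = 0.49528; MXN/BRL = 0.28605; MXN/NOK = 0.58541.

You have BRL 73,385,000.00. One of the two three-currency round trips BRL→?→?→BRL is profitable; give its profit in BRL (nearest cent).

Profitable loop is BRL → MXN → NOK → BRL:
BRL 73,385,000.00 ÷ 0.28605 = MXN 256,546,058.38
MXN 256,546,058.38 × 0.58541 = NOK 150,184,628.04
NOK 150,184,628.04 × 0.49528 = BRL 74,383,442.57
Profit = BRL 74,383,442.57 − BRL 73,385,000.00

Profit: BRL 998,442.57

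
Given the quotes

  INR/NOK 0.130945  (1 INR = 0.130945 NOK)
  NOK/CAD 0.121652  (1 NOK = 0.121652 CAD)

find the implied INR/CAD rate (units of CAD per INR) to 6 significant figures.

1 INR × 0.130945 = 0.130945 NOK
0.130945 NOK × 0.121652 = 0.0159297 CAD

INR/CAD = 0.0159297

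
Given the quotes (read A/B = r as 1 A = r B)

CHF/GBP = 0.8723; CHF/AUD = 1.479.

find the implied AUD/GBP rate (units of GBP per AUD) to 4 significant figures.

AUD/GBP = 0.5898

1 AUD ÷ 1.479 = 0.676133 CHF
0.676133 CHF × 0.8723 = 0.58979 GBP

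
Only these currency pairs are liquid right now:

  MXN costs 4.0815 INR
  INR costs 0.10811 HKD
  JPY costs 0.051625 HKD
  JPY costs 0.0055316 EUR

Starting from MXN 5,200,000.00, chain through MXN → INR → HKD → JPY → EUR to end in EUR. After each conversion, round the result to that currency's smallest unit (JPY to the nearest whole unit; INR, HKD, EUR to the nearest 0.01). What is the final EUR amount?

MXN 5,200,000.00 × 4.0815 = INR 21,223,800.00
INR 21,223,800.00 × 0.10811 = HKD 2,294,505.02
HKD 2,294,505.02 ÷ 0.051625 = JPY 44,445,618
JPY 44,445,618 × 0.0055316 = EUR 245,855.38

EUR 245,855.38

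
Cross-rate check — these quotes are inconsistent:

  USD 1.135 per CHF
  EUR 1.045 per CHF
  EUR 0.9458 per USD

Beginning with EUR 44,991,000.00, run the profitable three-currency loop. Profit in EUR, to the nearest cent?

Profitable loop is EUR → CHF → USD → EUR:
EUR 44,991,000.00 ÷ 1.045 = CHF 43,053,588.52
CHF 43,053,588.52 × 1.135 = USD 48,865,822.97
USD 48,865,822.97 × 0.9458 = EUR 46,217,295.36
Profit = EUR 46,217,295.36 − EUR 44,991,000.00

Profit: EUR 1,226,295.36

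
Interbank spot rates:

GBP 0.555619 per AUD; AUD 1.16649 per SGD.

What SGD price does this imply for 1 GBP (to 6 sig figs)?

1 GBP ÷ 0.555619 = 1.79979 AUD
1.79979 AUD ÷ 1.16649 = 1.54291 SGD

GBP/SGD = 1.54291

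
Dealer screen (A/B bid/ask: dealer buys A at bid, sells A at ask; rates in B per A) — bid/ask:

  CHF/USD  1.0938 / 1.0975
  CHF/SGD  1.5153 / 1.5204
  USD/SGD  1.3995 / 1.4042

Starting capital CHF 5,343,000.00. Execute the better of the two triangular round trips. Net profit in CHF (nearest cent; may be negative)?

Best loop CHF → USD → SGD → CHF:
CHF 5,343,000.00 × 1.0938 (sell CHF at bid) = USD 5,844,173.40
USD 5,844,173.40 × 1.3995 (sell USD at bid) = SGD 8,178,920.67
SGD 8,178,920.67 ÷ 1.5204 (buy CHF at ask) = CHF 5,379,453.22

Net profit: CHF 36,453.22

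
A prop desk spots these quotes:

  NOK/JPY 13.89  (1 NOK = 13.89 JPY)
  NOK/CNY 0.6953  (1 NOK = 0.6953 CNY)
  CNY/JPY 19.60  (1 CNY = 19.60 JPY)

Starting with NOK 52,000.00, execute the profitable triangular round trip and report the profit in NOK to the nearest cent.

Profit: NOK 1,000.17

Profitable loop is NOK → JPY → CNY → NOK:
NOK 52,000.00 × 13.89 = JPY 722,280
JPY 722,280 ÷ 19.60 = CNY 36,851.02
CNY 36,851.02 ÷ 0.6953 = NOK 53,000.17
Profit = NOK 53,000.17 − NOK 52,000.00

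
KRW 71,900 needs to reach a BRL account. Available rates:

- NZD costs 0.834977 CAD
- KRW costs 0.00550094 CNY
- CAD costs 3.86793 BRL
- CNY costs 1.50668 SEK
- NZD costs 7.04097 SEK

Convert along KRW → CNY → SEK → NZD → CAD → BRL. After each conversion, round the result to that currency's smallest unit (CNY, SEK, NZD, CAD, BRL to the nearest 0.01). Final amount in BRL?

KRW 71,900 × 0.00550094 = CNY 395.52
CNY 395.52 × 1.50668 = SEK 595.92
SEK 595.92 ÷ 7.04097 = NZD 84.64
NZD 84.64 × 0.834977 = CAD 70.67
CAD 70.67 × 3.86793 = BRL 273.35

BRL 273.35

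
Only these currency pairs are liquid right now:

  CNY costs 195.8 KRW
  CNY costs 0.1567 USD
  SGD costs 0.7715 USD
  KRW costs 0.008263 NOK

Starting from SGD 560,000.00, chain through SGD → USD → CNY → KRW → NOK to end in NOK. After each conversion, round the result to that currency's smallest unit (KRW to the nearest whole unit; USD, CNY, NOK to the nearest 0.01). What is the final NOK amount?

NOK 4,460,724.50

SGD 560,000.00 × 0.7715 = USD 432,040.00
USD 432,040.00 ÷ 0.1567 = CNY 2,757,115.51
CNY 2,757,115.51 × 195.8 = KRW 539,843,217
KRW 539,843,217 × 0.008263 = NOK 4,460,724.50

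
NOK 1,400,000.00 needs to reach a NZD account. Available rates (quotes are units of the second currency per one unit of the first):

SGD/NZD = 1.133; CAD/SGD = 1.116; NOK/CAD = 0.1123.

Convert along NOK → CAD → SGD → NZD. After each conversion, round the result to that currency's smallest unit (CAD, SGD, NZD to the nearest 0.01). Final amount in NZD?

NOK 1,400,000.00 × 0.1123 = CAD 157,220.00
CAD 157,220.00 × 1.116 = SGD 175,457.52
SGD 175,457.52 × 1.133 = NZD 198,793.37

NZD 198,793.37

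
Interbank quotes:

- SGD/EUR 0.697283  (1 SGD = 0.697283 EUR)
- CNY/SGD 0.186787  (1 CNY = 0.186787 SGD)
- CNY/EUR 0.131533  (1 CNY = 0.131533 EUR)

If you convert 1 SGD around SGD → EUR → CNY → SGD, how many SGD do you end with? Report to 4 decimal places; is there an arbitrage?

Around SGD → EUR → CNY → SGD: 1 × 0.697283 ÷ 0.131533 × 0.186787 = 0.990196
Product < 1; profitable direction is SGD → CNY → EUR → SGD.

0.9902 (arbitrage exists)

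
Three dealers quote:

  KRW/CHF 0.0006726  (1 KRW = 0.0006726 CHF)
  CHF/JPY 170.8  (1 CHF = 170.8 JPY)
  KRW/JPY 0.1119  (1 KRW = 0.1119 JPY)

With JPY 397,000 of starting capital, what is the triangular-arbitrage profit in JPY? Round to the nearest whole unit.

Profitable loop is JPY → KRW → CHF → JPY:
JPY 397,000 ÷ 0.1119 = KRW 3,547,811
KRW 3,547,811 × 0.0006726 = CHF 2,386.26
CHF 2,386.26 × 170.8 = JPY 407,573
Profit = JPY 407,573 − JPY 397,000

Profit: JPY 10,573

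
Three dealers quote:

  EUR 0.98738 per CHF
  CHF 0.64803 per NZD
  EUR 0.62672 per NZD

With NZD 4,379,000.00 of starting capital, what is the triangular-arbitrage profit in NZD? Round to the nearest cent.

Profitable loop is NZD → CHF → EUR → NZD:
NZD 4,379,000.00 × 0.64803 = CHF 2,837,723.37
CHF 2,837,723.37 × 0.98738 = EUR 2,801,911.30
EUR 2,801,911.30 ÷ 0.62672 = NZD 4,470,754.57
Profit = NZD 4,470,754.57 − NZD 4,379,000.00

Profit: NZD 91,754.57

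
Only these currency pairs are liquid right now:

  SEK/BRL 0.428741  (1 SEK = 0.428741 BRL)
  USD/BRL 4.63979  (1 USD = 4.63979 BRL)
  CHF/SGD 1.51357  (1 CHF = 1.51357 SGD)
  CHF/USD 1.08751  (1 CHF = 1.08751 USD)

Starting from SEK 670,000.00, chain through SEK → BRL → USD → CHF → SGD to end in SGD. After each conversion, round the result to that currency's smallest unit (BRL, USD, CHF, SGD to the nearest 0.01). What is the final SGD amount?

SGD 86,166.95

SEK 670,000.00 × 0.428741 = BRL 287,256.47
BRL 287,256.47 ÷ 4.63979 = USD 61,911.52
USD 61,911.52 ÷ 1.08751 = CHF 56,929.61
CHF 56,929.61 × 1.51357 = SGD 86,166.95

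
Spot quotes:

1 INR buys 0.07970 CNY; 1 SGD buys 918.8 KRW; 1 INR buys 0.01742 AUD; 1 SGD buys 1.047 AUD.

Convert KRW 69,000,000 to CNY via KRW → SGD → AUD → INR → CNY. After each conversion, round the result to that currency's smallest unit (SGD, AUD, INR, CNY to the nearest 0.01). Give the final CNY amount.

KRW 69,000,000 ÷ 918.8 = SGD 75,097.95
SGD 75,097.95 × 1.047 = AUD 78,627.55
AUD 78,627.55 ÷ 0.01742 = INR 4,513,636.62
INR 4,513,636.62 × 0.07970 = CNY 359,736.84

CNY 359,736.84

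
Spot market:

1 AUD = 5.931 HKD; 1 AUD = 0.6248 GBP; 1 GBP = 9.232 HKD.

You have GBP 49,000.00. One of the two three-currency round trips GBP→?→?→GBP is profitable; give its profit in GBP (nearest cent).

Profitable loop is GBP → AUD → HKD → GBP:
GBP 49,000.00 ÷ 0.6248 = AUD 78,425.10
AUD 78,425.10 × 5.931 = HKD 465,139.24
HKD 465,139.24 ÷ 9.232 = GBP 50,383.37
Profit = GBP 50,383.37 − GBP 49,000.00

Profit: GBP 1,383.37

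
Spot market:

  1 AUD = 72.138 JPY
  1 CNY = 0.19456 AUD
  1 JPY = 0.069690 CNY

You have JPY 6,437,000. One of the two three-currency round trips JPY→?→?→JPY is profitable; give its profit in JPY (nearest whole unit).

Profit: JPY 144,053

Profitable loop is JPY → AUD → CNY → JPY:
JPY 6,437,000 ÷ 72.138 = AUD 89,231.75
AUD 89,231.75 ÷ 0.19456 = CNY 458,633.58
CNY 458,633.58 ÷ 0.069690 = JPY 6,581,053
Profit = JPY 6,581,053 − JPY 6,437,000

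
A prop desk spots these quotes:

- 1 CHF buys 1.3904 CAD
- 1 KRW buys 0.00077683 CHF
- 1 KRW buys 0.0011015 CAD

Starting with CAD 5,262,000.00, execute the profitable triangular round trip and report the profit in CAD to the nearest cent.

Profitable loop is CAD → CHF → KRW → CAD:
CAD 5,262,000.00 ÷ 1.3904 = CHF 3,784,522.44
CHF 3,784,522.44 ÷ 0.00077683 = KRW 4,871,751,142
KRW 4,871,751,142 × 0.0011015 = CAD 5,366,233.88
Profit = CAD 5,366,233.88 − CAD 5,262,000.00

Profit: CAD 104,233.88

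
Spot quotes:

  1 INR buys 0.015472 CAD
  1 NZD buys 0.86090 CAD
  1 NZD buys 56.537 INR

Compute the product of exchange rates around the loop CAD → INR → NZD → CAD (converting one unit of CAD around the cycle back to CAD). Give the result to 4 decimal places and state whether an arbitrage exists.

Around CAD → INR → NZD → CAD: 1 ÷ 0.015472 ÷ 56.537 × 0.86090 = 0.984178
Product < 1; profitable direction is CAD → NZD → INR → CAD.

0.9842 (arbitrage exists)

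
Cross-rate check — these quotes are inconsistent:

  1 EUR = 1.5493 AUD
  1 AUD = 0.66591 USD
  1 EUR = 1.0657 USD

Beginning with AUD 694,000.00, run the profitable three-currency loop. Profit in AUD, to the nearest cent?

Profitable loop is AUD → EUR → USD → AUD:
AUD 694,000.00 ÷ 1.5493 = EUR 447,944.23
EUR 447,944.23 × 1.0657 = USD 477,374.17
USD 477,374.17 ÷ 0.66591 = AUD 716,874.91
Profit = AUD 716,874.91 − AUD 694,000.00

Profit: AUD 22,874.91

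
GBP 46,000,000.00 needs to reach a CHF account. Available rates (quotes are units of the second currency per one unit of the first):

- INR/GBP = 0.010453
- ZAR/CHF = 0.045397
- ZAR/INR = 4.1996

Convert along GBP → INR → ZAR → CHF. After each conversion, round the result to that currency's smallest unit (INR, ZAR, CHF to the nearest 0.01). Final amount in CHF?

CHF 47,570,323.88

GBP 46,000,000.00 ÷ 0.010453 = INR 4,400,650,530.95
INR 4,400,650,530.95 ÷ 4.1996 = ZAR 1,047,873,733.44
ZAR 1,047,873,733.44 × 0.045397 = CHF 47,570,323.88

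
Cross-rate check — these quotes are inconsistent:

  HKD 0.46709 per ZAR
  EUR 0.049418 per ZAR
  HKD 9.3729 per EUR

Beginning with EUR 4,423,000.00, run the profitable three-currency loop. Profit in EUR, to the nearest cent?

Profit: EUR 37,241.36

Profitable loop is EUR → ZAR → HKD → EUR:
EUR 4,423,000.00 ÷ 0.049418 = ZAR 89,501,800.96
ZAR 89,501,800.96 × 0.46709 = HKD 41,805,396.21
HKD 41,805,396.21 ÷ 9.3729 = EUR 4,460,241.36
Profit = EUR 4,460,241.36 − EUR 4,423,000.00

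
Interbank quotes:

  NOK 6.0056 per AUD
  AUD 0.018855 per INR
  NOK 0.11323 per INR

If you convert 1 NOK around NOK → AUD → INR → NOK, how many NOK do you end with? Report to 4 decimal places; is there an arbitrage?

Around NOK → AUD → INR → NOK: 1 ÷ 6.0056 ÷ 0.018855 × 0.11323 = 0.999951
Product ≈ 1 (deviation 0.005%, within rounding noise).

1.0000 (no arbitrage)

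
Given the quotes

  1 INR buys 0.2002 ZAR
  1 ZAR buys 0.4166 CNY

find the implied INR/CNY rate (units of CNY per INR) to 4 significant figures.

INR/CNY = 0.08340

1 INR × 0.2002 = 0.2002 ZAR
0.2002 ZAR × 0.4166 = 0.0834033 CNY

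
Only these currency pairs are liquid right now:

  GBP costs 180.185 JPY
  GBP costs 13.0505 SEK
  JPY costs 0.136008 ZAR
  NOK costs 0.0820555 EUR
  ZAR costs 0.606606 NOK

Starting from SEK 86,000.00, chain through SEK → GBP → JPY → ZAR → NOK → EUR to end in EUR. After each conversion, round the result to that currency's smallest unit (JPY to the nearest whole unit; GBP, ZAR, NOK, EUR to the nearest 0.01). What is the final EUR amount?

SEK 86,000.00 ÷ 13.0505 = GBP 6,589.79
GBP 6,589.79 × 180.185 = JPY 1,187,381
JPY 1,187,381 × 0.136008 = ZAR 161,493.32
ZAR 161,493.32 × 0.606606 = NOK 97,962.82
NOK 97,962.82 × 0.0820555 = EUR 8,038.39

EUR 8,038.39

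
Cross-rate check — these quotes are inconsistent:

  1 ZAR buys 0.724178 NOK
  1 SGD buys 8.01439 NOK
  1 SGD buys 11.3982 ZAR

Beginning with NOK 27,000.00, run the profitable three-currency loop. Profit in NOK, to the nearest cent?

Profitable loop is NOK → SGD → ZAR → NOK:
NOK 27,000.00 ÷ 8.01439 = SGD 3,368.94
SGD 3,368.94 × 11.3982 = ZAR 38,399.85
ZAR 38,399.85 × 0.724178 = NOK 27,808.33
Profit = NOK 27,808.33 − NOK 27,000.00

Profit: NOK 808.33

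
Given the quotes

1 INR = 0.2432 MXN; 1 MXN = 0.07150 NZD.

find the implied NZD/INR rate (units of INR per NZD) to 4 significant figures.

NZD/INR = 57.51

1 NZD ÷ 0.07150 = 13.986 MXN
13.986 MXN ÷ 0.2432 = 57.5083 INR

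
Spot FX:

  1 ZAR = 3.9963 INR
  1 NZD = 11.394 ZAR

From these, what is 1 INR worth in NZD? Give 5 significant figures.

1 INR ÷ 3.9963 = 0.250231 ZAR
0.250231 ZAR ÷ 11.394 = 0.0219617 NZD

INR/NZD = 0.021962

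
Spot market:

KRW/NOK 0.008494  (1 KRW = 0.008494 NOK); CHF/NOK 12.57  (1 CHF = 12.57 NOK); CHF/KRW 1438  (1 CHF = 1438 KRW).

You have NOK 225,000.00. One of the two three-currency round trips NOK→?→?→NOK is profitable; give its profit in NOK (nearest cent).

Profitable loop is NOK → KRW → CHF → NOK:
NOK 225,000.00 ÷ 0.008494 = KRW 26,489,287
KRW 26,489,287 ÷ 1438 = CHF 18,420.92
CHF 18,420.92 × 12.57 = NOK 231,551.00
Profit = NOK 231,551.00 − NOK 225,000.00

Profit: NOK 6,551.00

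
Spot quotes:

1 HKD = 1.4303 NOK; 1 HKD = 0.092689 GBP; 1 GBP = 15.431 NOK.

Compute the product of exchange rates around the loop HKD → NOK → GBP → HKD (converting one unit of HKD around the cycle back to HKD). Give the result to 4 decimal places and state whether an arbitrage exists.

1.0000 (no arbitrage)

Around HKD → NOK → GBP → HKD: 1 × 1.4303 ÷ 15.431 ÷ 0.092689 = 1.000011
Product ≈ 1 (deviation 0.001%, within rounding noise).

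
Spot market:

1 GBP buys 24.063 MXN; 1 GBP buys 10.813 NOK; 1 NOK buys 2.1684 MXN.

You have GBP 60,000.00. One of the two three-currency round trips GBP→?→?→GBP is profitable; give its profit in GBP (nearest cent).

Profit: GBP 1,576.56

Profitable loop is GBP → MXN → NOK → GBP:
GBP 60,000.00 × 24.063 = MXN 1,443,780.00
MXN 1,443,780.00 ÷ 2.1684 = NOK 665,827.34
NOK 665,827.34 ÷ 10.813 = GBP 61,576.56
Profit = GBP 61,576.56 − GBP 60,000.00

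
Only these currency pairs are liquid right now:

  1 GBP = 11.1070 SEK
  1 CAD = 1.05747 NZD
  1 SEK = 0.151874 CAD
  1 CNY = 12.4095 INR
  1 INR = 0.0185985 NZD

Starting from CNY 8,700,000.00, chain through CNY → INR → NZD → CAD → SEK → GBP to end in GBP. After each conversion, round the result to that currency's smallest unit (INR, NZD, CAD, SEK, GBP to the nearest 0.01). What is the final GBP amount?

CNY 8,700,000.00 × 12.4095 = INR 107,962,650.00
INR 107,962,650.00 × 0.0185985 = NZD 2,007,943.35
NZD 2,007,943.35 ÷ 1.05747 = CAD 1,898,818.26
CAD 1,898,818.26 ÷ 0.151874 = SEK 12,502,589.38
SEK 12,502,589.38 ÷ 11.1070 = GBP 1,125,649.53

GBP 1,125,649.53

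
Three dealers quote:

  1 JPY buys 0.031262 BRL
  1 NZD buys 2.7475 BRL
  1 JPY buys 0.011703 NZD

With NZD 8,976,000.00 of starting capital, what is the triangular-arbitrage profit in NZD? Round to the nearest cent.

Profit: NZD 256,110.44

Profitable loop is NZD → BRL → JPY → NZD:
NZD 8,976,000.00 × 2.7475 = BRL 24,661,560.00
BRL 24,661,560.00 ÷ 0.031262 = JPY 788,866,995
JPY 788,866,995 × 0.011703 = NZD 9,232,110.44
Profit = NZD 9,232,110.44 − NZD 8,976,000.00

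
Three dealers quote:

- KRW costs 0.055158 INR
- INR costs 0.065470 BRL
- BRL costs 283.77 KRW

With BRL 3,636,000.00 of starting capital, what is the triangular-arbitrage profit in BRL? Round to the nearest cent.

Profitable loop is BRL → KRW → INR → BRL:
BRL 3,636,000.00 × 283.77 = KRW 1,031,787,720
KRW 1,031,787,720 × 0.055158 = INR 56,911,347.06
INR 56,911,347.06 × 0.065470 = BRL 3,725,985.89
Profit = BRL 3,725,985.89 − BRL 3,636,000.00

Profit: BRL 89,985.89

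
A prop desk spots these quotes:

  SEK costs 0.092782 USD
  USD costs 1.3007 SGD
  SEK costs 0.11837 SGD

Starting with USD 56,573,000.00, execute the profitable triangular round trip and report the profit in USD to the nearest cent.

Profit: USD 1,104,766.17

Profitable loop is USD → SGD → SEK → USD:
USD 56,573,000.00 × 1.3007 = SGD 73,584,501.10
SGD 73,584,501.10 ÷ 0.11837 = SEK 621,648,230.97
SEK 621,648,230.97 × 0.092782 = USD 57,677,766.17
Profit = USD 57,677,766.17 − USD 56,573,000.00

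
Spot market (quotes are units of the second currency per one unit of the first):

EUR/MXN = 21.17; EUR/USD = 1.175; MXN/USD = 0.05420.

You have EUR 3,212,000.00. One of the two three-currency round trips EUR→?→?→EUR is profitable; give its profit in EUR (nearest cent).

Profit: EUR 77,222.55

Profitable loop is EUR → USD → MXN → EUR:
EUR 3,212,000.00 × 1.175 = USD 3,774,100.00
USD 3,774,100.00 ÷ 0.05420 = MXN 69,632,841.33
MXN 69,632,841.33 ÷ 21.17 = EUR 3,289,222.55
Profit = EUR 3,289,222.55 − EUR 3,212,000.00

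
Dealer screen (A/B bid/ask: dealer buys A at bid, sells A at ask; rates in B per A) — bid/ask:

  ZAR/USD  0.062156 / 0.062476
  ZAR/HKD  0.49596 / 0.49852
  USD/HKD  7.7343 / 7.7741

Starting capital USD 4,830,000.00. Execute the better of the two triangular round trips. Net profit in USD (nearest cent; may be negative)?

Net profit: USD 102,083.76

Best loop USD → ZAR → HKD → USD:
USD 4,830,000.00 ÷ 0.062476 (buy ZAR at ask) = ZAR 77,309,686.92
ZAR 77,309,686.92 × 0.49596 (sell ZAR at bid) = HKD 38,342,512.32
HKD 38,342,512.32 ÷ 7.7741 (buy USD at ask) = USD 4,932,083.76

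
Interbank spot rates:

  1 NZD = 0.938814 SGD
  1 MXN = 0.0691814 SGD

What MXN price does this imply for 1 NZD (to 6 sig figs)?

1 NZD × 0.938814 = 0.938814 SGD
0.938814 SGD ÷ 0.0691814 = 13.5703 MXN

NZD/MXN = 13.5703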